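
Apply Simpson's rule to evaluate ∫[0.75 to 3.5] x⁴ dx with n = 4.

f(x) = x⁴
a = 0.75, b = 3.5, n = 4
h = (b - a)/n = 0.687500

Simpson's rule: (h/3)[f(x₀) + 4f(x₁) + 2f(x₂) + ... + f(xₙ)]

x_0 = 0.7500, f(x_0) = 0.316406, coefficient = 1
x_1 = 1.4375, f(x_1) = 4.270035, coefficient = 4
x_2 = 2.1250, f(x_2) = 20.390869, coefficient = 2
x_3 = 2.8125, f(x_3) = 62.570572, coefficient = 4
x_4 = 3.5000, f(x_4) = 150.062500, coefficient = 1

I ≈ (0.687500/3) × 458.523071 = 105.078204
Exact value: 104.996289
Error: 0.081915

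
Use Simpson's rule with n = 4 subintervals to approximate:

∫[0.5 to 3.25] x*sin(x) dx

f(x) = x*sin(x)
a = 0.5, b = 3.25, n = 4
h = (b - a)/n = 0.687500

Simpson's rule: (h/3)[f(x₀) + 4f(x₁) + 2f(x₂) + ... + f(xₙ)]

x_0 = 0.5000, f(x_0) = 0.239713, coefficient = 1
x_1 = 1.1875, f(x_1) = 1.101331, coefficient = 4
x_2 = 1.8750, f(x_2) = 1.788911, coefficient = 2
x_3 = 2.5625, f(x_3) = 1.402366, coefficient = 4
x_4 = 3.2500, f(x_4) = -0.351634, coefficient = 1

I ≈ (0.687500/3) × 13.480689 = 3.089325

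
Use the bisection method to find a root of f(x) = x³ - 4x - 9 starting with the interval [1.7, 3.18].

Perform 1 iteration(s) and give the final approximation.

f(x) = x³ - 4x - 9
Initial interval: [1.7, 3.18]

Iteration 1:
  c_1 = (1.700000 + 3.180000)/2 = 2.440000
  f(c_1) = f(2.440000) = -4.233216
  f(a) × f(c) ≥ 0, new interval: [2.440000, 3.180000]

After 1 iteration(s), the approximation is c_1 = 2.440000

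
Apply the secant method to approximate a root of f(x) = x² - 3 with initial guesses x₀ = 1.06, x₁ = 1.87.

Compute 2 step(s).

f(x) = x² - 3
x₀ = 1.06, x₁ = 1.87

Secant formula: x_{n+1} = x_n - f(x_n)(x_n - x_{n-1})/(f(x_n) - f(x_{n-1}))

Iteration 1:
  f(1.060000) = -1.876400
  f(1.870000) = 0.496900
  x_2 = 1.870000 - 0.496900×(1.870000 - 1.060000)/(0.496900 - (-1.876400))
       = 1.700410
Iteration 2:
  f(1.870000) = 0.496900
  f(1.700410) = -0.108607
  x_3 = 1.700410 - (-0.108607)×(1.700410 - 1.870000)/(-0.108607 - 0.496900)
       = 1.730828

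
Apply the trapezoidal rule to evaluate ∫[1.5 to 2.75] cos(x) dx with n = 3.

f(x) = cos(x)
a = 1.5, b = 2.75, n = 3
h = (b - a)/n = 0.416667

Trapezoidal rule: (h/2)[f(x₀) + 2f(x₁) + 2f(x₂) + ... + f(xₙ)]

x_0 = 1.5000, f(x_0) = 0.070737, coefficient = 1
x_1 = 1.9167, f(x_1) = -0.339016, coefficient = 2
x_2 = 2.3333, f(x_2) = -0.690758, coefficient = 2
x_3 = 2.7500, f(x_3) = -0.924302, coefficient = 1

I ≈ (0.416667/2) × -2.913113 = -0.606898
Exact value: -0.615834
Error: 0.008936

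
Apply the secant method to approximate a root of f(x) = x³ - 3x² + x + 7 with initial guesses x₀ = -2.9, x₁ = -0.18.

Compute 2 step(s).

f(x) = x³ - 3x² + x + 7
x₀ = -2.9, x₁ = -0.18

Secant formula: x_{n+1} = x_n - f(x_n)(x_n - x_{n-1})/(f(x_n) - f(x_{n-1}))

Iteration 1:
  f(-2.900000) = -45.519000
  f(-0.180000) = 6.716968
  x_2 = -0.180000 - 6.716968×(-0.180000 - (-2.900000))/(6.716968 - (-45.519000))
       = -0.529762
Iteration 2:
  f(-0.180000) = 6.716968
  f(-0.529762) = 5.479618
  x_3 = -0.529762 - 5.479618×(-0.529762 - (-0.180000))/(5.479618 - 6.716968)
       = -2.078687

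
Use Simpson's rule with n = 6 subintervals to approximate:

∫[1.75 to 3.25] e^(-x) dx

f(x) = e^(-x)
a = 1.75, b = 3.25, n = 6
h = (b - a)/n = 0.250000

Simpson's rule: (h/3)[f(x₀) + 4f(x₁) + 2f(x₂) + ... + f(xₙ)]

x_0 = 1.7500, f(x_0) = 0.173774, coefficient = 1
x_1 = 2.0000, f(x_1) = 0.135335, coefficient = 4
x_2 = 2.2500, f(x_2) = 0.105399, coefficient = 2
x_3 = 2.5000, f(x_3) = 0.082085, coefficient = 4
x_4 = 2.7500, f(x_4) = 0.063928, coefficient = 2
x_5 = 3.0000, f(x_5) = 0.049787, coefficient = 4
x_6 = 3.2500, f(x_6) = 0.038774, coefficient = 1

I ≈ (0.250000/3) × 1.620032 = 0.135003
Exact value: 0.135000
Error: 0.000003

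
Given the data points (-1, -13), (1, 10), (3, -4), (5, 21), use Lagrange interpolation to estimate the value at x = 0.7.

Lagrange interpolation formula:
P(x) = Σ yᵢ × Lᵢ(x)
where Lᵢ(x) = Π_{j≠i} (x - xⱼ)/(xᵢ - xⱼ)

L_0(0.7) = (0.7 - 1)/(-1 - 1) × (0.7 - 3)/(-1 - 3) × (0.7 - 5)/(-1 - 5) = 0.061813
L_1(0.7) = (0.7 - (-1))/(1 - (-1)) × (0.7 - 3)/(1 - 3) × (0.7 - 5)/(1 - 5) = 1.050812
L_2(0.7) = (0.7 - (-1))/(3 - (-1)) × (0.7 - 1)/(3 - 1) × (0.7 - 5)/(3 - 5) = -0.137063
L_3(0.7) = (0.7 - (-1))/(5 - (-1)) × (0.7 - 1)/(5 - 1) × (0.7 - 3)/(5 - 3) = 0.024438

P(0.7) = (-13)×L_0(0.7) + 10×L_1(0.7) + (-4)×L_2(0.7) + 21×L_3(0.7)
P(0.7) = 10.766000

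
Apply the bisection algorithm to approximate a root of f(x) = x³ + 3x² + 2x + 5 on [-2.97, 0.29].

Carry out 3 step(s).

f(x) = x³ + 3x² + 2x + 5
Initial interval: [-2.97, 0.29]

Iteration 1:
  c_1 = (-2.970000 + 0.290000)/2 = -1.340000
  f(c_1) = f(-1.340000) = 5.300696
  f(a) × f(c) < 0, new interval: [-2.970000, -1.340000]
Iteration 2:
  c_2 = (-2.970000 + (-1.340000))/2 = -2.155000
  f(c_2) = f(-2.155000) = 4.614201
  f(a) × f(c) < 0, new interval: [-2.970000, -2.155000]
Iteration 3:
  c_3 = (-2.970000 + (-2.155000))/2 = -2.562500
  f(c_3) = f(-2.562500) = 2.747803
  f(a) × f(c) < 0, new interval: [-2.970000, -2.562500]

After 3 iteration(s), the approximation is c_3 = -2.562500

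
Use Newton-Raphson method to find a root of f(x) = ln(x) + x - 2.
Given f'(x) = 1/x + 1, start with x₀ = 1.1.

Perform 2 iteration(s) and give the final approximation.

f(x) = ln(x) + x - 2
f'(x) = 1/x + 1
x₀ = 1.1

Newton-Raphson formula: x_{n+1} = x_n - f(x_n)/f'(x_n)

Iteration 1:
  f(1.100000) = -0.804690
  f'(1.100000) = 1.909091
  x_1 = 1.100000 - (-0.804690)/1.909091 = 1.521504
Iteration 2:
  f(1.521504) = -0.058796
  f'(1.521504) = 1.657244
  x_2 = 1.521504 - (-0.058796)/1.657244 = 1.556983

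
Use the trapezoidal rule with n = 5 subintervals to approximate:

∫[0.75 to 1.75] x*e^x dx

f(x) = x*e^x
a = 0.75, b = 1.75, n = 5
h = (b - a)/n = 0.200000

Trapezoidal rule: (h/2)[f(x₀) + 2f(x₁) + 2f(x₂) + ... + f(xₙ)]

x_0 = 0.7500, f(x_0) = 1.587750, coefficient = 1
x_1 = 0.9500, f(x_1) = 2.456424, coefficient = 2
x_2 = 1.1500, f(x_2) = 3.631922, coefficient = 2
x_3 = 1.3500, f(x_3) = 5.207524, coefficient = 2
x_4 = 1.5500, f(x_4) = 7.302779, coefficient = 2
x_5 = 1.7500, f(x_5) = 10.070555, coefficient = 1

I ≈ (0.200000/2) × 48.855603 = 4.885560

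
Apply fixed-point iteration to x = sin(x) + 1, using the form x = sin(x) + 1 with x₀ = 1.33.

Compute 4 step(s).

Equation: x = sin(x) + 1
Fixed-point form: x = sin(x) + 1
x₀ = 1.33

x_1 = g(1.330000) = 1.971148
x_2 = g(1.971148) = 1.920924
x_3 = g(1.920924) = 1.939329
x_4 = g(1.939329) = 1.932857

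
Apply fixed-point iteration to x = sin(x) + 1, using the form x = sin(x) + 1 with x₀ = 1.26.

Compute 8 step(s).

Equation: x = sin(x) + 1
Fixed-point form: x = sin(x) + 1
x₀ = 1.26

x_1 = g(1.260000) = 1.952090
x_2 = g(1.952090) = 1.928184
x_3 = g(1.928184) = 1.936814
x_4 = g(1.936814) = 1.933760
x_5 = g(1.933760) = 1.934849
x_6 = g(1.934849) = 1.934462
x_7 = g(1.934462) = 1.934599
x_8 = g(1.934599) = 1.934550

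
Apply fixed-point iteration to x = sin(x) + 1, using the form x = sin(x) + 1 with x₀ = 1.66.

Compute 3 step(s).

Equation: x = sin(x) + 1
Fixed-point form: x = sin(x) + 1
x₀ = 1.66

x_1 = g(1.660000) = 1.996024
x_2 = g(1.996024) = 1.910945
x_3 = g(1.910945) = 1.942705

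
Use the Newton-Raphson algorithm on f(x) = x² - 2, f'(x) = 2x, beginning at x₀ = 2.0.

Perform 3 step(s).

f(x) = x² - 2
f'(x) = 2x
x₀ = 2.0

Newton-Raphson formula: x_{n+1} = x_n - f(x_n)/f'(x_n)

Iteration 1:
  f(2.000000) = 2.000000
  f'(2.000000) = 4.000000
  x_1 = 2.000000 - 2.000000/4.000000 = 1.500000
Iteration 2:
  f(1.500000) = 0.250000
  f'(1.500000) = 3.000000
  x_2 = 1.500000 - 0.250000/3.000000 = 1.416667
Iteration 3:
  f(1.416667) = 0.006944
  f'(1.416667) = 2.833333
  x_3 = 1.416667 - 0.006944/2.833333 = 1.414216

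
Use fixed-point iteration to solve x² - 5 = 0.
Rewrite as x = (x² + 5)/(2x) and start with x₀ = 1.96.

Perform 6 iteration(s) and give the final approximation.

Equation: x² - 5 = 0
Fixed-point form: x = (x² + 5)/(2x)
x₀ = 1.96

x_1 = g(1.960000) = 2.255510
x_2 = g(2.255510) = 2.236152
x_3 = g(2.236152) = 2.236068
x_4 = g(2.236068) = 2.236068
x_5 = g(2.236068) = 2.236068
x_6 = g(2.236068) = 2.236068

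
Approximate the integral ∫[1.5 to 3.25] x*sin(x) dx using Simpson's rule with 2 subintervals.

f(x) = x*sin(x)
a = 1.5, b = 3.25, n = 2
h = (b - a)/n = 0.875000

Simpson's rule: (h/3)[f(x₀) + 4f(x₁) + 2f(x₂) + ... + f(xₙ)]

x_0 = 1.5000, f(x_0) = 1.496242, coefficient = 1
x_1 = 2.3750, f(x_1) = 1.647502, coefficient = 4
x_2 = 3.2500, f(x_2) = -0.351634, coefficient = 1

I ≈ (0.875000/3) × 7.734616 = 2.255930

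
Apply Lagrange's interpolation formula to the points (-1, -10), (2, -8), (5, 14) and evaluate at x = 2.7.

Lagrange interpolation formula:
P(x) = Σ yᵢ × Lᵢ(x)
where Lᵢ(x) = Π_{j≠i} (x - xⱼ)/(xᵢ - xⱼ)

L_0(2.7) = (2.7 - 2)/(-1 - 2) × (2.7 - 5)/(-1 - 5) = -0.089444
L_1(2.7) = (2.7 - (-1))/(2 - (-1)) × (2.7 - 5)/(2 - 5) = 0.945556
L_2(2.7) = (2.7 - (-1))/(5 - (-1)) × (2.7 - 2)/(5 - 2) = 0.143889

P(2.7) = (-10)×L_0(2.7) + (-8)×L_1(2.7) + 14×L_2(2.7)
P(2.7) = -4.655556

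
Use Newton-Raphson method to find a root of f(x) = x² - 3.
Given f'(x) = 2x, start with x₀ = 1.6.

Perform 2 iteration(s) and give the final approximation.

f(x) = x² - 3
f'(x) = 2x
x₀ = 1.6

Newton-Raphson formula: x_{n+1} = x_n - f(x_n)/f'(x_n)

Iteration 1:
  f(1.600000) = -0.440000
  f'(1.600000) = 3.200000
  x_1 = 1.600000 - (-0.440000)/3.200000 = 1.737500
Iteration 2:
  f(1.737500) = 0.018906
  f'(1.737500) = 3.475000
  x_2 = 1.737500 - 0.018906/3.475000 = 1.732059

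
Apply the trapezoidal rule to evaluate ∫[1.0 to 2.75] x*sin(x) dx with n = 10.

f(x) = x*sin(x)
a = 1.0, b = 2.75, n = 10
h = (b - a)/n = 0.175000

Trapezoidal rule: (h/2)[f(x₀) + 2f(x₁) + 2f(x₂) + ... + f(xₙ)]

x_0 = 1.0000, f(x_0) = 0.841471, coefficient = 1
x_1 = 1.1750, f(x_1) = 1.084161, coefficient = 2
x_2 = 1.3500, f(x_2) = 1.317227, coefficient = 2
x_3 = 1.5250, f(x_3) = 1.523401, coefficient = 2
x_4 = 1.7000, f(x_4) = 1.685830, coefficient = 2
x_5 = 1.8750, f(x_5) = 1.788911, coefficient = 2
x_6 = 2.0500, f(x_6) = 1.819093, coefficient = 2
x_7 = 2.2250, f(x_7) = 1.765610, coefficient = 2
x_8 = 2.4000, f(x_8) = 1.621112, coefficient = 2
x_9 = 2.5750, f(x_9) = 1.382158, coefficient = 2
x_10 = 2.7500, f(x_10) = 1.049568, coefficient = 1

I ≈ (0.175000/2) × 29.866042 = 2.613279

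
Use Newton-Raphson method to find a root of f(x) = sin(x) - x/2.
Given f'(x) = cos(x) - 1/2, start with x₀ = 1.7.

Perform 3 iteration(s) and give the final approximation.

f(x) = sin(x) - x/2
f'(x) = cos(x) - 1/2
x₀ = 1.7

Newton-Raphson formula: x_{n+1} = x_n - f(x_n)/f'(x_n)

Iteration 1:
  f(1.700000) = 0.141665
  f'(1.700000) = -0.628844
  x_1 = 1.700000 - 0.141665/(-0.628844) = 1.925278
Iteration 2:
  f(1.925278) = -0.024812
  f'(1.925278) = -0.847104
  x_2 = 1.925278 - (-0.024812)/(-0.847104) = 1.895987
Iteration 3:
  f(1.895987) = -0.000404
  f'(1.895987) = -0.819490
  x_3 = 1.895987 - (-0.000404)/(-0.819490) = 1.895494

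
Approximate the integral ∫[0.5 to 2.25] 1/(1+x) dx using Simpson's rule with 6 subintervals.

f(x) = 1/(1+x)
a = 0.5, b = 2.25, n = 6
h = (b - a)/n = 0.291667

Simpson's rule: (h/3)[f(x₀) + 4f(x₁) + 2f(x₂) + ... + f(xₙ)]

x_0 = 0.5000, f(x_0) = 0.666667, coefficient = 1
x_1 = 0.7917, f(x_1) = 0.558140, coefficient = 4
x_2 = 1.0833, f(x_2) = 0.480000, coefficient = 2
x_3 = 1.3750, f(x_3) = 0.421053, coefficient = 4
x_4 = 1.6667, f(x_4) = 0.375000, coefficient = 2
x_5 = 1.9583, f(x_5) = 0.338028, coefficient = 4
x_6 = 2.2500, f(x_6) = 0.307692, coefficient = 1

I ≈ (0.291667/3) × 7.953240 = 0.773232
Exact value: 0.773190
Error: 0.000042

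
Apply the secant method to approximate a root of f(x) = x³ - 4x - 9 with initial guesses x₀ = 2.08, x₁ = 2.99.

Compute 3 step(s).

f(x) = x³ - 4x - 9
x₀ = 2.08, x₁ = 2.99

Secant formula: x_{n+1} = x_n - f(x_n)(x_n - x_{n-1})/(f(x_n) - f(x_{n-1}))

Iteration 1:
  f(2.080000) = -8.321088
  f(2.990000) = 5.770899
  x_2 = 2.990000 - 5.770899×(2.990000 - 2.080000)/(5.770899 - (-8.321088))
       = 2.617340
Iteration 2:
  f(2.990000) = 5.770899
  f(2.617340) = -1.539352
  x_3 = 2.617340 - (-1.539352)×(2.617340 - 2.990000)/(-1.539352 - 5.770899)
       = 2.695813
Iteration 3:
  f(2.617340) = -1.539352
  f(2.695813) = -0.191684
  x_4 = 2.695813 - (-0.191684)×(2.695813 - 2.617340)/(-0.191684 - (-1.539352))
       = 2.706974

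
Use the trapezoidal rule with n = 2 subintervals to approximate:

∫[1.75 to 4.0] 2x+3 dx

f(x) = 2x+3
a = 1.75, b = 4.0, n = 2
h = (b - a)/n = 1.125000

Trapezoidal rule: (h/2)[f(x₀) + 2f(x₁) + 2f(x₂) + ... + f(xₙ)]

x_0 = 1.7500, f(x_0) = 6.500000, coefficient = 1
x_1 = 2.8750, f(x_1) = 8.750000, coefficient = 2
x_2 = 4.0000, f(x_2) = 11.000000, coefficient = 1

I ≈ (1.125000/2) × 35.000000 = 19.687500
Exact value: 19.687500
Error: 0.000000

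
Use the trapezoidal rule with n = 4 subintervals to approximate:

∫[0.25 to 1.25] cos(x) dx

f(x) = cos(x)
a = 0.25, b = 1.25, n = 4
h = (b - a)/n = 0.250000

Trapezoidal rule: (h/2)[f(x₀) + 2f(x₁) + 2f(x₂) + ... + f(xₙ)]

x_0 = 0.2500, f(x_0) = 0.968912, coefficient = 1
x_1 = 0.5000, f(x_1) = 0.877583, coefficient = 2
x_2 = 0.7500, f(x_2) = 0.731689, coefficient = 2
x_3 = 1.0000, f(x_3) = 0.540302, coefficient = 2
x_4 = 1.2500, f(x_4) = 0.315322, coefficient = 1

I ≈ (0.250000/2) × 5.583382 = 0.697923
Exact value: 0.701581
Error: 0.003658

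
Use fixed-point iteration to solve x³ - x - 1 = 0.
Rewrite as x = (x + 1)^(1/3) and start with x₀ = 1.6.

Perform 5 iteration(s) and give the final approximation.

Equation: x³ - x - 1 = 0
Fixed-point form: x = (x + 1)^(1/3)
x₀ = 1.6

x_1 = g(1.600000) = 1.375069
x_2 = g(1.375069) = 1.334214
x_3 = g(1.334214) = 1.326519
x_4 = g(1.326519) = 1.325060
x_5 = g(1.325060) = 1.324783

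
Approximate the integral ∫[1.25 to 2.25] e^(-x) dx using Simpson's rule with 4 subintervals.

f(x) = e^(-x)
a = 1.25, b = 2.25, n = 4
h = (b - a)/n = 0.250000

Simpson's rule: (h/3)[f(x₀) + 4f(x₁) + 2f(x₂) + ... + f(xₙ)]

x_0 = 1.2500, f(x_0) = 0.286505, coefficient = 1
x_1 = 1.5000, f(x_1) = 0.223130, coefficient = 4
x_2 = 1.7500, f(x_2) = 0.173774, coefficient = 2
x_3 = 2.0000, f(x_3) = 0.135335, coefficient = 4
x_4 = 2.2500, f(x_4) = 0.105399, coefficient = 1

I ≈ (0.250000/3) × 2.173314 = 0.181109
Exact value: 0.181106
Error: 0.000004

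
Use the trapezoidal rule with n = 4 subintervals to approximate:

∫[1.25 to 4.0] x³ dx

f(x) = x³
a = 1.25, b = 4.0, n = 4
h = (b - a)/n = 0.687500

Trapezoidal rule: (h/2)[f(x₀) + 2f(x₁) + 2f(x₂) + ... + f(xₙ)]

x_0 = 1.2500, f(x_0) = 1.953125, coefficient = 1
x_1 = 1.9375, f(x_1) = 7.273193, coefficient = 2
x_2 = 2.6250, f(x_2) = 18.087891, coefficient = 2
x_3 = 3.3125, f(x_3) = 36.346924, coefficient = 2
x_4 = 4.0000, f(x_4) = 64.000000, coefficient = 1

I ≈ (0.687500/2) × 189.369141 = 65.095642
Exact value: 63.389648
Error: 1.705994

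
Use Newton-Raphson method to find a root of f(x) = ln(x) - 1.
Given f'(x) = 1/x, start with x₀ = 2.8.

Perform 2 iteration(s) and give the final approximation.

f(x) = ln(x) - 1
f'(x) = 1/x
x₀ = 2.8

Newton-Raphson formula: x_{n+1} = x_n - f(x_n)/f'(x_n)

Iteration 1:
  f(2.800000) = 0.029619
  f'(2.800000) = 0.357143
  x_1 = 2.800000 - 0.029619/0.357143 = 2.717066
Iteration 2:
  f(2.717066) = -0.000448
  f'(2.717066) = 0.368044
  x_2 = 2.717066 - (-0.000448)/0.368044 = 2.718282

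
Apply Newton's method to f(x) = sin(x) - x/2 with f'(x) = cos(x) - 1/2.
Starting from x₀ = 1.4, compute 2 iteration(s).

f(x) = sin(x) - x/2
f'(x) = cos(x) - 1/2
x₀ = 1.4

Newton-Raphson formula: x_{n+1} = x_n - f(x_n)/f'(x_n)

Iteration 1:
  f(1.400000) = 0.285450
  f'(1.400000) = -0.330033
  x_1 = 1.400000 - 0.285450/(-0.330033) = 2.264913
Iteration 2:
  f(2.264913) = -0.363838
  f'(2.264913) = -1.139707
  x_2 = 2.264913 - (-0.363838)/(-1.139707) = 1.945675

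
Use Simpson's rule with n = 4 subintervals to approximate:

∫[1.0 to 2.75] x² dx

f(x) = x²
a = 1.0, b = 2.75, n = 4
h = (b - a)/n = 0.437500

Simpson's rule: (h/3)[f(x₀) + 4f(x₁) + 2f(x₂) + ... + f(xₙ)]

x_0 = 1.0000, f(x_0) = 1.000000, coefficient = 1
x_1 = 1.4375, f(x_1) = 2.066406, coefficient = 4
x_2 = 1.8750, f(x_2) = 3.515625, coefficient = 2
x_3 = 2.3125, f(x_3) = 5.347656, coefficient = 4
x_4 = 2.7500, f(x_4) = 7.562500, coefficient = 1

I ≈ (0.437500/3) × 45.250000 = 6.598958
Exact value: 6.598958
Error: 0.000000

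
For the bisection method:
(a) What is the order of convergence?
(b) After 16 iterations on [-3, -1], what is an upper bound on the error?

(a) Bisection has linear (order 1) convergence; the error is halved each step.

(b) Error bound = (b-a)/2^n = (-1 - (-3))/2^{16}
    = 2/2^{16}

(a) 1 (linear); (b) error ≤ 3.05e-05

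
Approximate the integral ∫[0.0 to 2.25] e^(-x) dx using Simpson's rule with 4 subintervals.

f(x) = e^(-x)
a = 0.0, b = 2.25, n = 4
h = (b - a)/n = 0.562500

Simpson's rule: (h/3)[f(x₀) + 4f(x₁) + 2f(x₂) + ... + f(xₙ)]

x_0 = 0.0000, f(x_0) = 1.000000, coefficient = 1
x_1 = 0.5625, f(x_1) = 0.569783, coefficient = 4
x_2 = 1.1250, f(x_2) = 0.324652, coefficient = 2
x_3 = 1.6875, f(x_3) = 0.184981, coefficient = 4
x_4 = 2.2500, f(x_4) = 0.105399, coefficient = 1

I ≈ (0.562500/3) × 4.773761 = 0.895080
Exact value: 0.894601
Error: 0.000479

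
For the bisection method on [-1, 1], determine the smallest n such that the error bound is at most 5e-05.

We need (b-a)/2^n ≤ 5e-05
(1 - (-1))/2^n ≤ 5e-05
2/2^n ≤ 5e-05
2^n ≥ 40000
n ≥ log₂(40000) = 15.29
n ≥ 16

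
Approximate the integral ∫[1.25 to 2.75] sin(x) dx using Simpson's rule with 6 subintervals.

f(x) = sin(x)
a = 1.25, b = 2.75, n = 6
h = (b - a)/n = 0.250000

Simpson's rule: (h/3)[f(x₀) + 4f(x₁) + 2f(x₂) + ... + f(xₙ)]

x_0 = 1.2500, f(x_0) = 0.948985, coefficient = 1
x_1 = 1.5000, f(x_1) = 0.997495, coefficient = 4
x_2 = 1.7500, f(x_2) = 0.983986, coefficient = 2
x_3 = 2.0000, f(x_3) = 0.909297, coefficient = 4
x_4 = 2.2500, f(x_4) = 0.778073, coefficient = 2
x_5 = 2.5000, f(x_5) = 0.598472, coefficient = 4
x_6 = 2.7500, f(x_6) = 0.381661, coefficient = 1

I ≈ (0.250000/3) × 14.875822 = 1.239652
Exact value: 1.239625
Error: 0.000027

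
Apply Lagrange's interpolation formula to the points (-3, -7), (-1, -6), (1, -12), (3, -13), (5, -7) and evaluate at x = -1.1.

Lagrange interpolation formula:
P(x) = Σ yᵢ × Lᵢ(x)
where Lᵢ(x) = Π_{j≠i} (x - xⱼ)/(xᵢ - xⱼ)

L_0(-1.1) = (-1.1 - (-1))/(-3 - (-1)) × (-1.1 - 1)/(-3 - 1) × (-1.1 - 3)/(-3 - 3) × (-1.1 - 5)/(-3 - 5) = 0.013677
L_1(-1.1) = (-1.1 - (-3))/(-1 - (-3)) × (-1.1 - 1)/(-1 - 1) × (-1.1 - 3)/(-1 - 3) × (-1.1 - 5)/(-1 - 5) = 1.039478
L_2(-1.1) = (-1.1 - (-3))/(1 - (-3)) × (-1.1 - (-1))/(1 - (-1)) × (-1.1 - 3)/(1 - 3) × (-1.1 - 5)/(1 - 5) = -0.074248
L_3(-1.1) = (-1.1 - (-3))/(3 - (-3)) × (-1.1 - (-1))/(3 - (-1)) × (-1.1 - 1)/(3 - 1) × (-1.1 - 5)/(3 - 5) = 0.025353
L_4(-1.1) = (-1.1 - (-3))/(5 - (-3)) × (-1.1 - (-1))/(5 - (-1)) × (-1.1 - 1)/(5 - 1) × (-1.1 - 3)/(5 - 3) = -0.004260

P(-1.1) = (-7)×L_0(-1.1) + (-6)×L_1(-1.1) + (-12)×L_2(-1.1) + (-13)×L_3(-1.1) + (-7)×L_4(-1.1)
P(-1.1) = -5.741398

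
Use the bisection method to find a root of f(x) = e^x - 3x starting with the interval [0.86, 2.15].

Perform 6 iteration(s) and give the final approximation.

f(x) = e^x - 3x
Initial interval: [0.86, 2.15]

Iteration 1:
  c_1 = (0.860000 + 2.150000)/2 = 1.505000
  f(c_1) = f(1.505000) = -0.010846
  f(a) × f(c) ≥ 0, new interval: [1.505000, 2.150000]
Iteration 2:
  c_2 = (1.505000 + 2.150000)/2 = 1.827500
  f(c_2) = f(1.827500) = 0.735821
  f(a) × f(c) < 0, new interval: [1.505000, 1.827500]
Iteration 3:
  c_3 = (1.505000 + 1.827500)/2 = 1.666250
  f(c_3) = f(1.666250) = 0.293534
  f(a) × f(c) < 0, new interval: [1.505000, 1.666250]
Iteration 4:
  c_4 = (1.505000 + 1.666250)/2 = 1.585625
  f(c_4) = f(1.585625) = 0.125467
  f(a) × f(c) < 0, new interval: [1.505000, 1.585625]
Iteration 5:
  c_5 = (1.505000 + 1.585625)/2 = 1.545312
  f(c_5) = f(1.545312) = 0.053499
  f(a) × f(c) < 0, new interval: [1.505000, 1.545312]
Iteration 6:
  c_6 = (1.505000 + 1.545312)/2 = 1.525156
  f(c_6) = f(1.525156) = 0.020393
  f(a) × f(c) < 0, new interval: [1.505000, 1.525156]

After 6 iteration(s), the approximation is c_6 = 1.525156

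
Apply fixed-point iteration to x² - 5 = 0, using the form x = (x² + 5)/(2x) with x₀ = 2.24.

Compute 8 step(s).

Equation: x² - 5 = 0
Fixed-point form: x = (x² + 5)/(2x)
x₀ = 2.24

x_1 = g(2.240000) = 2.236071
x_2 = g(2.236071) = 2.236068
x_3 = g(2.236068) = 2.236068
x_4 = g(2.236068) = 2.236068
x_5 = g(2.236068) = 2.236068
x_6 = g(2.236068) = 2.236068
x_7 = g(2.236068) = 2.236068
x_8 = g(2.236068) = 2.236068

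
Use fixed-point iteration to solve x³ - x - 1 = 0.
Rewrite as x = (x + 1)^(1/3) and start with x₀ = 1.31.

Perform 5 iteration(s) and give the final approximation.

Equation: x³ - x - 1 = 0
Fixed-point form: x = (x + 1)^(1/3)
x₀ = 1.31

x_1 = g(1.310000) = 1.321916
x_2 = g(1.321916) = 1.324186
x_3 = g(1.324186) = 1.324617
x_4 = g(1.324617) = 1.324699
x_5 = g(1.324699) = 1.324714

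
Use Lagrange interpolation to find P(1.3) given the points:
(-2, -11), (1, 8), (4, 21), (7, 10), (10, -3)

Lagrange interpolation formula:
P(x) = Σ yᵢ × Lᵢ(x)
where Lᵢ(x) = Π_{j≠i} (x - xⱼ)/(xᵢ - xⱼ)

L_0(1.3) = (1.3 - 1)/(-2 - 1) × (1.3 - 4)/(-2 - 4) × (1.3 - 7)/(-2 - 7) × (1.3 - 10)/(-2 - 10) = -0.020663
L_1(1.3) = (1.3 - (-2))/(1 - (-2)) × (1.3 - 4)/(1 - 4) × (1.3 - 7)/(1 - 7) × (1.3 - 10)/(1 - 10) = 0.909150
L_2(1.3) = (1.3 - (-2))/(4 - (-2)) × (1.3 - 1)/(4 - 1) × (1.3 - 7)/(4 - 7) × (1.3 - 10)/(4 - 10) = 0.151525
L_3(1.3) = (1.3 - (-2))/(7 - (-2)) × (1.3 - 1)/(7 - 1) × (1.3 - 4)/(7 - 4) × (1.3 - 10)/(7 - 10) = -0.047850
L_4(1.3) = (1.3 - (-2))/(10 - (-2)) × (1.3 - 1)/(10 - 1) × (1.3 - 4)/(10 - 4) × (1.3 - 7)/(10 - 7) = 0.007838

P(1.3) = (-11)×L_0(1.3) + 8×L_1(1.3) + 21×L_2(1.3) + 10×L_3(1.3) + (-3)×L_4(1.3)
P(1.3) = 10.180500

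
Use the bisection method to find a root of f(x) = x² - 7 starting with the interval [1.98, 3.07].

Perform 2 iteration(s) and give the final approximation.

f(x) = x² - 7
Initial interval: [1.98, 3.07]

Iteration 1:
  c_1 = (1.980000 + 3.070000)/2 = 2.525000
  f(c_1) = f(2.525000) = -0.624375
  f(a) × f(c) ≥ 0, new interval: [2.525000, 3.070000]
Iteration 2:
  c_2 = (2.525000 + 3.070000)/2 = 2.797500
  f(c_2) = f(2.797500) = 0.826006
  f(a) × f(c) < 0, new interval: [2.525000, 2.797500]

After 2 iteration(s), the approximation is c_2 = 2.797500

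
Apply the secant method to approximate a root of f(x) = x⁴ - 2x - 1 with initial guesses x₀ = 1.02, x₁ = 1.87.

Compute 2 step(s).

f(x) = x⁴ - 2x - 1
x₀ = 1.02, x₁ = 1.87

Secant formula: x_{n+1} = x_n - f(x_n)(x_n - x_{n-1})/(f(x_n) - f(x_{n-1}))

Iteration 1:
  f(1.020000) = -1.957568
  f(1.870000) = 7.488310
  x_2 = 1.870000 - 7.488310×(1.870000 - 1.020000)/(7.488310 - (-1.957568))
       = 1.196154
Iteration 2:
  f(1.870000) = 7.488310
  f(1.196154) = -1.345162
  x_3 = 1.196154 - (-1.345162)×(1.196154 - 1.870000)/(-1.345162 - 7.488310)
       = 1.298768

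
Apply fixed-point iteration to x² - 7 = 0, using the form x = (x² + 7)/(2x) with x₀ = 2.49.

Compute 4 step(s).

Equation: x² - 7 = 0
Fixed-point form: x = (x² + 7)/(2x)
x₀ = 2.49

x_1 = g(2.490000) = 2.650622
x_2 = g(2.650622) = 2.645756
x_3 = g(2.645756) = 2.645751
x_4 = g(2.645751) = 2.645751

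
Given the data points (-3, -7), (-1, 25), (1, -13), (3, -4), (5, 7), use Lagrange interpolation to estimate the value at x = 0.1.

Lagrange interpolation formula:
P(x) = Σ yᵢ × Lᵢ(x)
where Lᵢ(x) = Π_{j≠i} (x - xⱼ)/(xᵢ - xⱼ)

L_0(0.1) = (0.1 - (-1))/(-3 - (-1)) × (0.1 - 1)/(-3 - 1) × (0.1 - 3)/(-3 - 3) × (0.1 - 5)/(-3 - 5) = -0.036635
L_1(0.1) = (0.1 - (-3))/(-1 - (-3)) × (0.1 - 1)/(-1 - 1) × (0.1 - 3)/(-1 - 3) × (0.1 - 5)/(-1 - 5) = 0.412978
L_2(0.1) = (0.1 - (-3))/(1 - (-3)) × (0.1 - (-1))/(1 - (-1)) × (0.1 - 3)/(1 - 3) × (0.1 - 5)/(1 - 5) = 0.757127
L_3(0.1) = (0.1 - (-3))/(3 - (-3)) × (0.1 - (-1))/(3 - (-1)) × (0.1 - 1)/(3 - 1) × (0.1 - 5)/(3 - 5) = -0.156647
L_4(0.1) = (0.1 - (-3))/(5 - (-3)) × (0.1 - (-1))/(5 - (-1)) × (0.1 - 1)/(5 - 1) × (0.1 - 3)/(5 - 3) = 0.023177

P(0.1) = (-7)×L_0(0.1) + 25×L_1(0.1) + (-13)×L_2(0.1) + (-4)×L_3(0.1) + 7×L_4(0.1)
P(0.1) = 1.527083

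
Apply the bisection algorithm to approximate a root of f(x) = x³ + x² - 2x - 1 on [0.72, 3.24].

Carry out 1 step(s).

f(x) = x³ + x² - 2x - 1
Initial interval: [0.72, 3.24]

Iteration 1:
  c_1 = (0.720000 + 3.240000)/2 = 1.980000
  f(c_1) = f(1.980000) = 6.722792
  f(a) × f(c) < 0, new interval: [0.720000, 1.980000]

After 1 iteration(s), the approximation is c_1 = 1.980000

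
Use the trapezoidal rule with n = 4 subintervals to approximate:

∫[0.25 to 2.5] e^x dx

f(x) = e^x
a = 0.25, b = 2.5, n = 4
h = (b - a)/n = 0.562500

Trapezoidal rule: (h/2)[f(x₀) + 2f(x₁) + 2f(x₂) + ... + f(xₙ)]

x_0 = 0.2500, f(x_0) = 1.284025, coefficient = 1
x_1 = 0.8125, f(x_1) = 2.253535, coefficient = 2
x_2 = 1.3750, f(x_2) = 3.955077, coefficient = 2
x_3 = 1.9375, f(x_3) = 6.941376, coefficient = 2
x_4 = 2.5000, f(x_4) = 12.182494, coefficient = 1

I ≈ (0.562500/2) × 39.766494 = 11.184326
Exact value: 10.898469
Error: 0.285858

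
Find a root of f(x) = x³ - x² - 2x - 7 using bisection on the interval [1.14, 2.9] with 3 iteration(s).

f(x) = x³ - x² - 2x - 7
Initial interval: [1.14, 2.9]

Iteration 1:
  c_1 = (1.140000 + 2.900000)/2 = 2.020000
  f(c_1) = f(2.020000) = -6.877992
  f(a) × f(c) ≥ 0, new interval: [2.020000, 2.900000]
Iteration 2:
  c_2 = (2.020000 + 2.900000)/2 = 2.460000
  f(c_2) = f(2.460000) = -3.084664
  f(a) × f(c) ≥ 0, new interval: [2.460000, 2.900000]
Iteration 3:
  c_3 = (2.460000 + 2.900000)/2 = 2.680000
  f(c_3) = f(2.680000) = -0.293568
  f(a) × f(c) ≥ 0, new interval: [2.680000, 2.900000]

After 3 iteration(s), the approximation is c_3 = 2.680000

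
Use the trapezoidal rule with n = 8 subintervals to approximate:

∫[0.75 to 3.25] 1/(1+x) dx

f(x) = 1/(1+x)
a = 0.75, b = 3.25, n = 8
h = (b - a)/n = 0.312500

Trapezoidal rule: (h/2)[f(x₀) + 2f(x₁) + 2f(x₂) + ... + f(xₙ)]

x_0 = 0.7500, f(x_0) = 0.571429, coefficient = 1
x_1 = 1.0625, f(x_1) = 0.484848, coefficient = 2
x_2 = 1.3750, f(x_2) = 0.421053, coefficient = 2
x_3 = 1.6875, f(x_3) = 0.372093, coefficient = 2
x_4 = 2.0000, f(x_4) = 0.333333, coefficient = 2
x_5 = 2.3125, f(x_5) = 0.301887, coefficient = 2
x_6 = 2.6250, f(x_6) = 0.275862, coefficient = 2
x_7 = 2.9375, f(x_7) = 0.253968, coefficient = 2
x_8 = 3.2500, f(x_8) = 0.235294, coefficient = 1

I ≈ (0.312500/2) × 5.692812 = 0.889502
Exact value: 0.887303
Error: 0.002199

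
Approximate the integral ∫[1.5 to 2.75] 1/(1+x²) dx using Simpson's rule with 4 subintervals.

f(x) = 1/(1+x²)
a = 1.5, b = 2.75, n = 4
h = (b - a)/n = 0.312500

Simpson's rule: (h/3)[f(x₀) + 4f(x₁) + 2f(x₂) + ... + f(xₙ)]

x_0 = 1.5000, f(x_0) = 0.307692, coefficient = 1
x_1 = 1.8125, f(x_1) = 0.233364, coefficient = 4
x_2 = 2.1250, f(x_2) = 0.181303, coefficient = 2
x_3 = 2.4375, f(x_3) = 0.144063, coefficient = 4
x_4 = 2.7500, f(x_4) = 0.116788, coefficient = 1

I ≈ (0.312500/3) × 2.296794 = 0.239249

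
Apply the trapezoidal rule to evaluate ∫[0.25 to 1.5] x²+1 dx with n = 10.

f(x) = x²+1
a = 0.25, b = 1.5, n = 10
h = (b - a)/n = 0.125000

Trapezoidal rule: (h/2)[f(x₀) + 2f(x₁) + 2f(x₂) + ... + f(xₙ)]

x_0 = 0.2500, f(x_0) = 1.062500, coefficient = 1
x_1 = 0.3750, f(x_1) = 1.140625, coefficient = 2
x_2 = 0.5000, f(x_2) = 1.250000, coefficient = 2
x_3 = 0.6250, f(x_3) = 1.390625, coefficient = 2
x_4 = 0.7500, f(x_4) = 1.562500, coefficient = 2
x_5 = 0.8750, f(x_5) = 1.765625, coefficient = 2
x_6 = 1.0000, f(x_6) = 2.000000, coefficient = 2
x_7 = 1.1250, f(x_7) = 2.265625, coefficient = 2
x_8 = 1.2500, f(x_8) = 2.562500, coefficient = 2
x_9 = 1.3750, f(x_9) = 2.890625, coefficient = 2
x_10 = 1.5000, f(x_10) = 3.250000, coefficient = 1

I ≈ (0.125000/2) × 37.968750 = 2.373047
Exact value: 2.369792
Error: 0.003255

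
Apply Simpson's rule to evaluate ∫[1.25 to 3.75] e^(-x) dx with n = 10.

f(x) = e^(-x)
a = 1.25, b = 3.75, n = 10
h = (b - a)/n = 0.250000

Simpson's rule: (h/3)[f(x₀) + 4f(x₁) + 2f(x₂) + ... + f(xₙ)]

x_0 = 1.2500, f(x_0) = 0.286505, coefficient = 1
x_1 = 1.5000, f(x_1) = 0.223130, coefficient = 4
x_2 = 1.7500, f(x_2) = 0.173774, coefficient = 2
x_3 = 2.0000, f(x_3) = 0.135335, coefficient = 4
x_4 = 2.2500, f(x_4) = 0.105399, coefficient = 2
x_5 = 2.5000, f(x_5) = 0.082085, coefficient = 4
x_6 = 2.7500, f(x_6) = 0.063928, coefficient = 2
x_7 = 3.0000, f(x_7) = 0.049787, coefficient = 4
x_8 = 3.2500, f(x_8) = 0.038774, coefficient = 2
x_9 = 3.5000, f(x_9) = 0.030197, coefficient = 4
x_10 = 3.7500, f(x_10) = 0.023518, coefficient = 1

I ≈ (0.250000/3) × 3.155913 = 0.262993
Exact value: 0.262987
Error: 0.000006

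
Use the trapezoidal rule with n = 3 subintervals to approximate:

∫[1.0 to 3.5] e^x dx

f(x) = e^x
a = 1.0, b = 3.5, n = 3
h = (b - a)/n = 0.833333

Trapezoidal rule: (h/2)[f(x₀) + 2f(x₁) + 2f(x₂) + ... + f(xₙ)]

x_0 = 1.0000, f(x_0) = 2.718282, coefficient = 1
x_1 = 1.8333, f(x_1) = 6.254701, coefficient = 2
x_2 = 2.6667, f(x_2) = 14.391916, coefficient = 2
x_3 = 3.5000, f(x_3) = 33.115452, coefficient = 1

I ≈ (0.833333/2) × 77.126968 = 32.136237
Exact value: 30.397170
Error: 1.739066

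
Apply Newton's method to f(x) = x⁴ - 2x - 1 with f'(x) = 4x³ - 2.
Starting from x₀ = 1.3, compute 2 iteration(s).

f(x) = x⁴ - 2x - 1
f'(x) = 4x³ - 2
x₀ = 1.3

Newton-Raphson formula: x_{n+1} = x_n - f(x_n)/f'(x_n)

Iteration 1:
  f(1.300000) = -0.743900
  f'(1.300000) = 6.788000
  x_1 = 1.300000 - (-0.743900)/6.788000 = 1.409590
Iteration 2:
  f(1.409590) = 0.128771
  f'(1.409590) = 9.203116
  x_2 = 1.409590 - 0.128771/9.203116 = 1.395598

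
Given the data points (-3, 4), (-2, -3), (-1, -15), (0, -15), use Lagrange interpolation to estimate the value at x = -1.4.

Lagrange interpolation formula:
P(x) = Σ yᵢ × Lᵢ(x)
where Lᵢ(x) = Π_{j≠i} (x - xⱼ)/(xᵢ - xⱼ)

L_0(-1.4) = (-1.4 - (-2))/(-3 - (-2)) × (-1.4 - (-1))/(-3 - (-1)) × (-1.4 - 0)/(-3 - 0) = -0.056000
L_1(-1.4) = (-1.4 - (-3))/(-2 - (-3)) × (-1.4 - (-1))/(-2 - (-1)) × (-1.4 - 0)/(-2 - 0) = 0.448000
L_2(-1.4) = (-1.4 - (-3))/(-1 - (-3)) × (-1.4 - (-2))/(-1 - (-2)) × (-1.4 - 0)/(-1 - 0) = 0.672000
L_3(-1.4) = (-1.4 - (-3))/(0 - (-3)) × (-1.4 - (-2))/(0 - (-2)) × (-1.4 - (-1))/(0 - (-1)) = -0.064000

P(-1.4) = 4×L_0(-1.4) + (-3)×L_1(-1.4) + (-15)×L_2(-1.4) + (-15)×L_3(-1.4)
P(-1.4) = -10.688000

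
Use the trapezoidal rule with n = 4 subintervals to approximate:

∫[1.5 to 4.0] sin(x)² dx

f(x) = sin(x)²
a = 1.5, b = 4.0, n = 4
h = (b - a)/n = 0.625000

Trapezoidal rule: (h/2)[f(x₀) + 2f(x₁) + 2f(x₂) + ... + f(xₙ)]

x_0 = 1.5000, f(x_0) = 0.994996, coefficient = 1
x_1 = 2.1250, f(x_1) = 0.723044, coefficient = 2
x_2 = 2.7500, f(x_2) = 0.145665, coefficient = 2
x_3 = 3.3750, f(x_3) = 0.053497, coefficient = 2
x_4 = 4.0000, f(x_4) = 0.572750, coefficient = 1

I ≈ (0.625000/2) × 3.412158 = 1.066299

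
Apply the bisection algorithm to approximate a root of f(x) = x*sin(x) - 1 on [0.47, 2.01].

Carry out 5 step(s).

f(x) = x*sin(x) - 1
Initial interval: [0.47, 2.01]

Iteration 1:
  c_1 = (0.470000 + 2.010000)/2 = 1.240000
  f(c_1) = f(1.240000) = 0.172772
  f(a) × f(c) < 0, new interval: [0.470000, 1.240000]
Iteration 2:
  c_2 = (0.470000 + 1.240000)/2 = 0.855000
  f(c_2) = f(0.855000) = -0.354842
  f(a) × f(c) ≥ 0, new interval: [0.855000, 1.240000]
Iteration 3:
  c_3 = (0.855000 + 1.240000)/2 = 1.047500
  f(c_3) = f(1.047500) = -0.092680
  f(a) × f(c) ≥ 0, new interval: [1.047500, 1.240000]
Iteration 4:
  c_4 = (1.047500 + 1.240000)/2 = 1.143750
  f(c_4) = f(1.143750) = 0.041033
  f(a) × f(c) < 0, new interval: [1.047500, 1.143750]
Iteration 5:
  c_5 = (1.047500 + 1.143750)/2 = 1.095625
  f(c_5) = f(1.095625) = -0.025755
  f(a) × f(c) ≥ 0, new interval: [1.095625, 1.143750]

After 5 iteration(s), the approximation is c_5 = 1.095625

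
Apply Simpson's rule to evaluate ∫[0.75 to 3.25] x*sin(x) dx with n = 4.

f(x) = x*sin(x)
a = 0.75, b = 3.25, n = 4
h = (b - a)/n = 0.625000

Simpson's rule: (h/3)[f(x₀) + 4f(x₁) + 2f(x₂) + ... + f(xₙ)]

x_0 = 0.7500, f(x_0) = 0.511229, coefficient = 1
x_1 = 1.3750, f(x_1) = 1.348728, coefficient = 4
x_2 = 2.0000, f(x_2) = 1.818595, coefficient = 2
x_3 = 2.6250, f(x_3) = 1.296541, coefficient = 4
x_4 = 3.2500, f(x_4) = -0.351634, coefficient = 1

I ≈ (0.625000/3) × 14.377860 = 2.995387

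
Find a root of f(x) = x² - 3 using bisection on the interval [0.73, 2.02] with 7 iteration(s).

f(x) = x² - 3
Initial interval: [0.73, 2.02]

Iteration 1:
  c_1 = (0.730000 + 2.020000)/2 = 1.375000
  f(c_1) = f(1.375000) = -1.109375
  f(a) × f(c) ≥ 0, new interval: [1.375000, 2.020000]
Iteration 2:
  c_2 = (1.375000 + 2.020000)/2 = 1.697500
  f(c_2) = f(1.697500) = -0.118494
  f(a) × f(c) ≥ 0, new interval: [1.697500, 2.020000]
Iteration 3:
  c_3 = (1.697500 + 2.020000)/2 = 1.858750
  f(c_3) = f(1.858750) = 0.454952
  f(a) × f(c) < 0, new interval: [1.697500, 1.858750]
Iteration 4:
  c_4 = (1.697500 + 1.858750)/2 = 1.778125
  f(c_4) = f(1.778125) = 0.161729
  f(a) × f(c) < 0, new interval: [1.697500, 1.778125]
Iteration 5:
  c_5 = (1.697500 + 1.778125)/2 = 1.737812
  f(c_5) = f(1.737812) = 0.019992
  f(a) × f(c) < 0, new interval: [1.697500, 1.737812]
Iteration 6:
  c_6 = (1.697500 + 1.737812)/2 = 1.717656
  f(c_6) = f(1.717656) = -0.049657
  f(a) × f(c) ≥ 0, new interval: [1.717656, 1.737812]
Iteration 7:
  c_7 = (1.717656 + 1.737812)/2 = 1.727734
  f(c_7) = f(1.727734) = -0.014934
  f(a) × f(c) ≥ 0, new interval: [1.727734, 1.737812]

After 7 iteration(s), the approximation is c_7 = 1.727734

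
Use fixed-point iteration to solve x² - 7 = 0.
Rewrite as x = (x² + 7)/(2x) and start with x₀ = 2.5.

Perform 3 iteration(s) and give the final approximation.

Equation: x² - 7 = 0
Fixed-point form: x = (x² + 7)/(2x)
x₀ = 2.5

x_1 = g(2.500000) = 2.650000
x_2 = g(2.650000) = 2.645755
x_3 = g(2.645755) = 2.645751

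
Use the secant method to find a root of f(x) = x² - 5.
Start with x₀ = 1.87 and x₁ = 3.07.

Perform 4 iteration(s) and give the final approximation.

f(x) = x² - 5
x₀ = 1.87, x₁ = 3.07

Secant formula: x_{n+1} = x_n - f(x_n)(x_n - x_{n-1})/(f(x_n) - f(x_{n-1}))

Iteration 1:
  f(1.870000) = -1.503100
  f(3.070000) = 4.424900
  x_2 = 3.070000 - 4.424900×(3.070000 - 1.870000)/(4.424900 - (-1.503100))
       = 2.174271
Iteration 2:
  f(3.070000) = 4.424900
  f(2.174271) = -0.272545
  x_3 = 2.174271 - (-0.272545)×(2.174271 - 3.070000)/(-0.272545 - 4.424900)
       = 2.226241
Iteration 3:
  f(2.174271) = -0.272545
  f(2.226241) = -0.043850
  x_4 = 2.226241 - (-0.043850)×(2.226241 - 2.174271)/(-0.043850 - (-0.272545))
       = 2.236206
Iteration 4:
  f(2.226241) = -0.043850
  f(2.236206) = 0.000617
  x_5 = 2.236206 - 0.000617×(2.236206 - 2.226241)/(0.000617 - (-0.043850))
       = 2.236068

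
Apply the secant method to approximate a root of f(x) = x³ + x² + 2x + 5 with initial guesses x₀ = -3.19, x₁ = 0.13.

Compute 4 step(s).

f(x) = x³ + x² + 2x + 5
x₀ = -3.19, x₁ = 0.13

Secant formula: x_{n+1} = x_n - f(x_n)(x_n - x_{n-1})/(f(x_n) - f(x_{n-1}))

Iteration 1:
  f(-3.190000) = -23.665659
  f(0.130000) = 5.279097
  x_2 = 0.130000 - 5.279097×(0.130000 - (-3.190000))/(5.279097 - (-23.665659))
       = -0.475519
Iteration 2:
  f(0.130000) = 5.279097
  f(-0.475519) = 4.167557
  x_3 = -0.475519 - 4.167557×(-0.475519 - 0.130000)/(4.167557 - 5.279097)
       = -2.745824
Iteration 3:
  f(-0.475519) = 4.167557
  f(-2.745824) = -13.654365
  x_4 = -2.745824 - (-13.654365)×(-2.745824 - (-0.475519))/(-13.654365 - 4.167557)
       = -1.006417
Iteration 4:
  f(-2.745824) = -13.654365
  f(-1.006417) = 2.980666
  x_5 = -1.006417 - 2.980666×(-1.006417 - (-2.745824))/(2.980666 - (-13.654365))
       = -1.318084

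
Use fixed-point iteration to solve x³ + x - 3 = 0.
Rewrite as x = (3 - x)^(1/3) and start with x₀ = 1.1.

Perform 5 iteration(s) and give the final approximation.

Equation: x³ + x - 3 = 0
Fixed-point form: x = (3 - x)^(1/3)
x₀ = 1.1

x_1 = g(1.100000) = 1.238562
x_2 = g(1.238562) = 1.207691
x_3 = g(1.207691) = 1.214705
x_4 = g(1.214705) = 1.213119
x_5 = g(1.213119) = 1.213478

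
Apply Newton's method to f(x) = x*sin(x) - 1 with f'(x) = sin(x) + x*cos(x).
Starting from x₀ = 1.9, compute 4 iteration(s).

f(x) = x*sin(x) - 1
f'(x) = sin(x) + x*cos(x)
x₀ = 1.9

Newton-Raphson formula: x_{n+1} = x_n - f(x_n)/f'(x_n)

Iteration 1:
  f(1.900000) = 0.797970
  f'(1.900000) = 0.332050
  x_1 = 1.900000 - 0.797970/0.332050 = -0.503163
Iteration 2:
  f(-0.503163) = -0.757375
  f'(-0.503163) = -0.923001
  x_2 = -0.503163 - (-0.757375)/(-0.923001) = -1.323720
Iteration 3:
  f(-1.323720) = 0.283521
  f'(-1.323720) = -1.293374
  x_3 = -1.323720 - 0.283521/(-1.293374) = -1.104510
Iteration 4:
  f(-1.104510) = -0.013403
  f'(-1.104510) = -1.389801
  x_4 = -1.104510 - (-0.013403)/(-1.389801) = -1.114154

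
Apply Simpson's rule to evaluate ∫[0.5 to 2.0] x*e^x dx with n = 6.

f(x) = x*e^x
a = 0.5, b = 2.0, n = 6
h = (b - a)/n = 0.250000

Simpson's rule: (h/3)[f(x₀) + 4f(x₁) + 2f(x₂) + ... + f(xₙ)]

x_0 = 0.5000, f(x_0) = 0.824361, coefficient = 1
x_1 = 0.7500, f(x_1) = 1.587750, coefficient = 4
x_2 = 1.0000, f(x_2) = 2.718282, coefficient = 2
x_3 = 1.2500, f(x_3) = 4.362929, coefficient = 4
x_4 = 1.5000, f(x_4) = 6.722534, coefficient = 2
x_5 = 1.7500, f(x_5) = 10.070555, coefficient = 4
x_6 = 2.0000, f(x_6) = 14.778112, coefficient = 1

I ≈ (0.250000/3) × 98.569037 = 8.214086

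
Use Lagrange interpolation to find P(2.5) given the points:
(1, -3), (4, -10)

Lagrange interpolation formula:
P(x) = Σ yᵢ × Lᵢ(x)
where Lᵢ(x) = Π_{j≠i} (x - xⱼ)/(xᵢ - xⱼ)

L_0(2.5) = (2.5 - 4)/(1 - 4) = 0.500000
L_1(2.5) = (2.5 - 1)/(4 - 1) = 0.500000

P(2.5) = (-3)×L_0(2.5) + (-10)×L_1(2.5)
P(2.5) = -6.500000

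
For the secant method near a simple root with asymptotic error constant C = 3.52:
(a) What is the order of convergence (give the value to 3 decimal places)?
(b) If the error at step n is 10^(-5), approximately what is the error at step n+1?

(a) Secant method has superlinear convergence with order φ = (1+√5)/2 ≈ 1.618.
    This means |e_{n+1}| ≈ C|e_n|^1.618.

(b) With |e_n| = 10^(-5) and C = 3.52:
    |e_{n+1}| ≈ 3.52 × (10^(-5))^1.618 = 3.52 × 10^(-8.09)

(a) ≈ 1.618 (golden ratio); (b) |e_{n+1}| ≈ 2.860e-08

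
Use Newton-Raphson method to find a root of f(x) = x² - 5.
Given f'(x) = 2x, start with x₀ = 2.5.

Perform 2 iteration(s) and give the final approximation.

f(x) = x² - 5
f'(x) = 2x
x₀ = 2.5

Newton-Raphson formula: x_{n+1} = x_n - f(x_n)/f'(x_n)

Iteration 1:
  f(2.500000) = 1.250000
  f'(2.500000) = 5.000000
  x_1 = 2.500000 - 1.250000/5.000000 = 2.250000
Iteration 2:
  f(2.250000) = 0.062500
  f'(2.250000) = 4.500000
  x_2 = 2.250000 - 0.062500/4.500000 = 2.236111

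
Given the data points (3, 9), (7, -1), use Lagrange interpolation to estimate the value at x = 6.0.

Lagrange interpolation formula:
P(x) = Σ yᵢ × Lᵢ(x)
where Lᵢ(x) = Π_{j≠i} (x - xⱼ)/(xᵢ - xⱼ)

L_0(6.0) = (6.0 - 7)/(3 - 7) = 0.250000
L_1(6.0) = (6.0 - 3)/(7 - 3) = 0.750000

P(6.0) = 9×L_0(6.0) + (-1)×L_1(6.0)
P(6.0) = 1.500000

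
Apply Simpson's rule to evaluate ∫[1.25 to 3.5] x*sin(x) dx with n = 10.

f(x) = x*sin(x)
a = 1.25, b = 3.5, n = 10
h = (b - a)/n = 0.225000

Simpson's rule: (h/3)[f(x₀) + 4f(x₁) + 2f(x₂) + ... + f(xₙ)]

x_0 = 1.2500, f(x_0) = 1.186231, coefficient = 1
x_1 = 1.4750, f(x_1) = 1.468237, coefficient = 4
x_2 = 1.7000, f(x_2) = 1.685830, coefficient = 2
x_3 = 1.9250, f(x_3) = 1.805502, coefficient = 4
x_4 = 2.1500, f(x_4) = 1.799332, coefficient = 2
x_5 = 2.3750, f(x_5) = 1.647502, coefficient = 4
x_6 = 2.6000, f(x_6) = 1.340304, coefficient = 2
x_7 = 2.8250, f(x_7) = 0.879508, coefficient = 4
x_8 = 3.0500, f(x_8) = 0.278967, coefficient = 2
x_9 = 3.2750, f(x_9) = -0.435614, coefficient = 4
x_10 = 3.5000, f(x_10) = -1.227741, coefficient = 1

I ≈ (0.225000/3) × 31.627896 = 2.372092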